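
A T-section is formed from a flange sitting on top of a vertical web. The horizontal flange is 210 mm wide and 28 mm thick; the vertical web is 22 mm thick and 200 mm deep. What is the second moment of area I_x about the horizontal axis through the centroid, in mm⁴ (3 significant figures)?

I_x ≈ 4.78 × 10⁷ mm⁴

Split into non-overlapping primitives; take the origin at the lower-left of the bounding box.
Flange: 210 × 28, A = 5 880 mm², y = 214 mm, Ī = 384 160 mm⁴.
Web: 22 × 200, A = 4 400 mm², y = 100 mm, Ī = 14 666 667 mm⁴.
Centroid: ȳ = ΣA·y / ΣA = 165.21 mm.
Transfer each piece to the horizontal axis through the centroid using Ī + A·d² with d = y − 165.21:
  flange: d = 48.794 mm → contributes +14 383 455 mm⁴
  web: d = -65.206 mm → contributes +33 374 815 mm⁴
Total I = 47 758 269 mm⁴.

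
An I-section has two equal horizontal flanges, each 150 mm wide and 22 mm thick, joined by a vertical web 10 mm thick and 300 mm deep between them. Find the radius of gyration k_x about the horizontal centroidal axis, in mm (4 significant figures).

Decompose the section into non-overlapping parts with the origin at the bottom-left of its bounding rectangle.
Bottom flange: 150 × 22, A = 3 300 mm², y = 11 mm, Ī = 133 100 mm⁴.
Web: 10 × 300, A = 3 000 mm², y = 172 mm, Ī = 22 500 000 mm⁴.
Top flange: 150 × 22, A = 3 300 mm², y = 333 mm, Ī = 133 100 mm⁴.
By symmetry the centroid is at mid-height, ȳ = 172 mm.
Transfer each piece to the horizontal centroidal axis using Ī + A·d² with d = y − 172:
  bottom flange: d = -161 mm → contributes +85 672 400 mm⁴
  web: d = 0 mm → contributes +22 500 000 mm⁴
  top flange: d = 161 mm → contributes +85 672 400 mm⁴
Total I = 193 844 800 mm⁴.
Radius of gyration: k = √(I/A) = √(193 844 800 / 9 600) = 142.099 mm.

k_x ≈ 142.1 mm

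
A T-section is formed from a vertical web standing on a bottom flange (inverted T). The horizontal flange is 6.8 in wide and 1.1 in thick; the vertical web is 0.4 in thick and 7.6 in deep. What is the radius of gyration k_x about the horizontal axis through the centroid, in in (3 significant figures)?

Break the section into simple shapes (no overlaps), measuring from the bottom-left corner of the bounding box.
Flange: 6.8 × 1.1, A = 7.48 in², y = 0.55 in, Ī = 0.75423 in⁴.
Web: 0.4 × 7.6, A = 3.04 in², y = 4.9 in, Ī = 14.633 in⁴.
Centroid: ȳ = ΣA·y / ΣA = 1.807 in.
Transfer each piece to the horizontal axis through the centroid using Ī + A·d² with d = y − 1.807:
  flange: d = -1.257 in → contributes +12.574 in⁴
  web: d = 3.093 in → contributes +43.715 in⁴
Total I = 56.288 in⁴.
Radius of gyration: k = √(I/A) = √(56.288 / 10.52) = 2.3131 in.

k_x ≈ 2.31 in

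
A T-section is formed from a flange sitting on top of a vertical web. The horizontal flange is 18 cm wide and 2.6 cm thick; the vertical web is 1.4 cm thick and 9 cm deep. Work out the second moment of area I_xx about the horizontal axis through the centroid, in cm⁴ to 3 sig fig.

I_xx ≈ 445 cm⁴

Treat the section as a set of non-overlapping primitives; coordinates are from the bounding-box lower-left.
Flange: 18 × 2.6, A = 46.8 cm², y = 10.3 cm, Ī = 26.364 cm⁴.
Web: 1.4 × 9, A = 12.6 cm², y = 4.5 cm, Ī = 85.05 cm⁴.
Centroid: ȳ = ΣA·y / ΣA = 9.0697 cm.
Transfer each piece to the horizontal axis through the centroid using Ī + A·d² with d = y − 9.0697:
  flange: d = 1.2303 cm → contributes +97.203 cm⁴
  web: d = -4.5697 cm → contributes +348.16 cm⁴
Total I = 445.37 cm⁴.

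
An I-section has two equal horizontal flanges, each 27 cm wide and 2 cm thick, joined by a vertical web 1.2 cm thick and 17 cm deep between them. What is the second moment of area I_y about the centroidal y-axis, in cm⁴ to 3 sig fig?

Break the section into simple shapes (no overlaps), measuring from the bottom-left corner of the bounding box.
Bottom flange: 27 × 2, A = 54 cm², x = 13.5 cm, Ī = 3280.5 cm⁴.
Web: 1.2 × 17, A = 20.4 cm², x = 13.5 cm, Ī = 2.448 cm⁴.
Top flange: 27 × 2, A = 54 cm², x = 13.5 cm, Ī = 3280.5 cm⁴.
By symmetry the centroid is at mid-width, x̄ = 13.5 cm.
All pieces are centred on the centroidal y-axis, so I = ΣĪ = 6563.4 cm⁴.

I_y ≈ 6560 cm⁴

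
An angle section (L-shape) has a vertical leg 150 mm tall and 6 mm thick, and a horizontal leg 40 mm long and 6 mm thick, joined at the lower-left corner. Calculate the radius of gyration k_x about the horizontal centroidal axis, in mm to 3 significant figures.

k_x ≈ 48.1 mm

Break the section into simple shapes (no overlaps), measuring from the bottom-left corner of the bounding box.
Vertical leg: 6 × 150, A = 900 mm², y = 75 mm, Ī = 1 687 500 mm⁴.
Horizontal leg (remainder): 34 × 6, A = 204 mm², y = 3 mm, Ī = 612 mm⁴.
Centroid: ȳ = ΣA·y / ΣA = 61.696 mm.
Transfer each piece to the horizontal centroidal axis using Ī + A·d² with d = y − 61.696:
  vertical leg: d = 13.304 mm → contributes +1 846 805 mm⁴
  horizontal leg (remainder): d = -58.696 mm → contributes +703 429 mm⁴
Total I = 2 550 234 mm⁴.
Radius of gyration: k = √(I/A) = √(2 550 234 / 1 104) = 48.062 mm.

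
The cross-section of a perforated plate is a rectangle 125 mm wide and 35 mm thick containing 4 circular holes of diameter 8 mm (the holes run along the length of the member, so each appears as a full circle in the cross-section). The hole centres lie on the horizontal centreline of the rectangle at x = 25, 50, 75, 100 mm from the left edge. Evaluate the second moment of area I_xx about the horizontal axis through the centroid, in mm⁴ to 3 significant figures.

Break the section into simple shapes (no overlaps), measuring from the bottom-left corner of the bounding box.
Plate: 125 × 35, A = 4 375 mm², y = 17.5 mm, Ī = 446 615 mm⁴.
Hole 1 (subtracted): ⌀8, A = 50.265 mm², y = 17.5 mm, Ī = 201.06 mm⁴.
Hole 2 (subtracted): ⌀8, A = 50.265 mm², y = 17.5 mm, Ī = 201.06 mm⁴.
Hole 3 (subtracted): ⌀8, A = 50.265 mm², y = 17.5 mm, Ī = 201.06 mm⁴.
Hole 4 (subtracted): ⌀8, A = 50.265 mm², y = 17.5 mm, Ī = 201.06 mm⁴.
By symmetry the centroid is at mid-height, ȳ = 17.5 mm.
All pieces are centred on the horizontal axis through the centroid, so I = ΣĪ (holes subtracted) = 445 810 mm⁴.

I_xx ≈ 4.46 × 10⁵ mm⁴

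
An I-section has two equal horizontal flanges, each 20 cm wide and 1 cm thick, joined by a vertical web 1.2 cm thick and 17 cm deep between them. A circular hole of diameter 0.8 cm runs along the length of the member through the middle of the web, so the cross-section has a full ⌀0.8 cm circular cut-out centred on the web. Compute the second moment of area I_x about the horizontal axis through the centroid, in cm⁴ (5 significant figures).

Treat the section as a set of non-overlapping primitives; coordinates are from the bounding-box lower-left.
Bottom flange: 20 × 1, A = 20 cm², y = 0.5 cm, Ī = 1.666667 cm⁴.
Web: 1.2 × 17, A = 20.4 cm², y = 9.5 cm, Ī = 491.3 cm⁴.
Top flange: 20 × 1, A = 20 cm², y = 18.5 cm, Ī = 1.666667 cm⁴.
Hole (subtracted): ⌀0.8, A = 0.5026548 cm², y = 9.5 cm, Ī = 0.02010619 cm⁴.
By symmetry the centroid is at mid-height, ȳ = 9.5 cm.
Transfer each piece to the horizontal axis through the centroid using Ī + A·d² with d = y − 9.5:
  bottom flange: d = -9 cm → contributes +1621.667 cm⁴
  web: d = 0 cm → contributes +491.3 cm⁴
  top flange: d = 9 cm → contributes +1621.667 cm⁴
  hole: d = 0 cm → contributes −0.02010619 cm⁴
Total I = 3734.613 cm⁴.

I_x ≈ 3734.6 cm⁴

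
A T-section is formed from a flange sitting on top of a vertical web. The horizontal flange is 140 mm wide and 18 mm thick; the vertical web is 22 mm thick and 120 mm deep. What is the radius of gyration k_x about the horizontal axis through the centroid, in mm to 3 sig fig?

k_x ≈ 42.6 mm

Treat the section as a set of non-overlapping primitives; coordinates are from the bounding-box lower-left.
Flange: 140 × 18, A = 2 520 mm², y = 129 mm, Ī = 68 040 mm⁴.
Web: 22 × 120, A = 2 640 mm², y = 60 mm, Ī = 3 168 000 mm⁴.
Centroid: ȳ = ΣA·y / ΣA = 93.698 mm.
Transfer each piece to the horizontal axis through the centroid using Ī + A·d² with d = y − 93.698:
  flange: d = 35.302 mm → contributes +3 208 601 mm⁴
  web: d = -33.698 mm → contributes +6 165 808 mm⁴
Total I = 9 374 408 mm⁴.
Radius of gyration: k = √(I/A) = √(9 374 408 / 5 160) = 42.623 mm.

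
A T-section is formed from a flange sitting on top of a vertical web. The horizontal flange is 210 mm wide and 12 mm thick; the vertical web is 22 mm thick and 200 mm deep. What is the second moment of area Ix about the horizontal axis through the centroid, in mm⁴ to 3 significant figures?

Ix ≈ 3.27 × 10⁷ mm⁴

Break the section into simple shapes (no overlaps), measuring from the bottom-left corner of the bounding box.
Flange: 210 × 12, A = 2 520 mm², y = 206 mm, Ī = 30 240 mm⁴.
Web: 22 × 200, A = 4 400 mm², y = 100 mm, Ī = 14 666 667 mm⁴.
Centroid: ȳ = ΣA·y / ΣA = 138.6 mm.
Transfer each piece to the horizontal axis through the centroid using Ī + A·d² with d = y − 138.6:
  flange: d = 67.399 mm → contributes +11 477 602 mm⁴
  web: d = -38.601 mm → contributes +21 222 883 mm⁴
Total I = 32 700 486 mm⁴.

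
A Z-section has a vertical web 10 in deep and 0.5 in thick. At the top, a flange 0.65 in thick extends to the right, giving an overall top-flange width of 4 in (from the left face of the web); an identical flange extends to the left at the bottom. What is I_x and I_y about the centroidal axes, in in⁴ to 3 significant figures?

Treat the section as a set of non-overlapping primitives; coordinates are from the bounding-box lower-left.
Web: 0.5 × 10, A = 5 in², y = 5 in, Ī = 41.667 in⁴.
Top flange (beyond web): 3.5 × 0.65, A = 2.275 in², y = 9.675 in, Ī = 0.080099 in⁴.
Bottom flange (beyond web): 3.5 × 0.65, A = 2.275 in², y = 0.325 in, Ī = 0.080099 in⁴.
Centroid: ȳ = ΣA·y / ΣA = 5 in.
Transfer each piece to the centroidal x-axis using Ī + A·d² with d = y − 5:
  web: d = 0 in → contributes +41.667 in⁴
  top flange (beyond web): d = 4.675 in → contributes +49.802 in⁴
  bottom flange (beyond web): d = -4.675 in → contributes +49.802 in⁴
Total I = 141.27 in⁴.
For the y-axis: x̄ = 3.75 in.
Repeating about the centroidal y-axis gives I_y = 22.949 in⁴.

I_x ≈ 141 in⁴, I_y ≈ 22.9 in⁴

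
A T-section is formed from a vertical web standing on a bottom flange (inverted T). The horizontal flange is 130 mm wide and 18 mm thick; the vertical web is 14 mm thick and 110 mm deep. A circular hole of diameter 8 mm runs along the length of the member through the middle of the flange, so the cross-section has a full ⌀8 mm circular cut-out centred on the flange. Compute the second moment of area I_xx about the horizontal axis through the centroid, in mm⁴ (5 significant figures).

I_xx ≈ 5.3872 × 10⁶ mm⁴

Split into non-overlapping primitives; take the origin at the lower-left of the bounding box.
Flange: 130 × 18, A = 2 340 mm², y = 9 mm, Ī = 63 180 mm⁴.
Web: 14 × 110, A = 1 540 mm², y = 73 mm, Ī = 1 552 833 mm⁴.
Hole (subtracted): ⌀8, A = 50.26548 mm², y = 9 mm, Ī = 201.0619 mm⁴.
Centroid: ȳ = ΣA·y / ΣA = 34.73547 mm.
Transfer each piece to the horizontal axis through the centroid using Ī + A·d² with d = y − 34.73547:
  flange: d = -25.73547 mm → contributes +1 612 995 mm⁴
  web: d = 38.26453 mm → contributes +3 807 662 mm⁴
  hole: d = -25.73547 mm → contributes −33492.6 mm⁴
Total I = 5 387 165 mm⁴.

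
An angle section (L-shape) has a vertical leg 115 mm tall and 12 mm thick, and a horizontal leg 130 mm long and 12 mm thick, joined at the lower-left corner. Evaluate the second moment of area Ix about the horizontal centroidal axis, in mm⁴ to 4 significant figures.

Ix ≈ 3.391 × 10⁶ mm⁴

Break the section into simple shapes (no overlaps), measuring from the bottom-left corner of the bounding box.
Vertical leg: 12 × 115, A = 1 380 mm², y = 57.5 mm, Ī = 1 520 875 mm⁴.
Horizontal leg (remainder): 118 × 12, A = 1 416 mm², y = 6 mm, Ī = 16 992 mm⁴.
Centroid: ȳ = ΣA·y / ΣA = 31.4185 mm.
Transfer each piece to the horizontal centroidal axis using Ī + A·d² with d = y − 31.4185:
  vertical leg: d = 26.0815 mm → contributes +2 459 616 mm⁴
  horizontal leg (remainder): d = -25.4185 mm → contributes +931 867 mm⁴
Total I = 3 391 482 mm⁴.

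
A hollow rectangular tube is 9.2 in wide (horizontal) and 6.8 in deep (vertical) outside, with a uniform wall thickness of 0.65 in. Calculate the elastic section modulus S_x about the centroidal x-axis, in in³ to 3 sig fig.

Split into non-overlapping primitives; take the origin at the lower-left of the bounding box.
Outer rectangle: 9.2 × 6.8, A = 62.56 in², y = 3.4 in, Ī = 241.06 in⁴.
Inner void (subtracted): 7.9 × 5.5, A = 43.45 in², y = 3.4 in, Ī = 109.53 in⁴.
By symmetry the centroid is at mid-height, ȳ = 3.4 in.
All pieces are centred on the centroidal x-axis, so I = ΣĪ (holes subtracted) = 131.53 in⁴.
Extreme fibre distance c = 3.4 in; S = I/c = 38.687 in³.

S_x ≈ 38.7 in³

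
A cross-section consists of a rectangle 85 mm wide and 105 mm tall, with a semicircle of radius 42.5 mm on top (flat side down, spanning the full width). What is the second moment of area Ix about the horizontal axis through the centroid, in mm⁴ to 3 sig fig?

Break the section into simple shapes (no overlaps), measuring from the bottom-left corner of the bounding box.
Rectangular body: 85 × 105, A = 8 925 mm², y = 52.5 mm, Ī = 8 199 844 mm⁴.
Semicircular cap: semicircle r = 42.5, A = 2837.3 mm², y = 123.04 mm, Ī = 358 086 mm⁴.
Centroid: ȳ = ΣA·y / ΣA = 69.515 mm.
Transfer each piece to the horizontal axis through the centroid using Ī + A·d² with d = y − 69.515:
  rectangular body: d = -17.015 mm → contributes +10 783 672 mm⁴
  semicircular cap: d = 53.523 mm → contributes +8 485 908 mm⁴
Total I = 19 269 581 mm⁴.

Ix ≈ 1.93 × 10⁷ mm⁴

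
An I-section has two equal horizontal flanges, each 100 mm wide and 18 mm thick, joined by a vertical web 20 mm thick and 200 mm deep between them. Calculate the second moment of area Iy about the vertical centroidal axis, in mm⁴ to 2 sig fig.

Decompose the section into non-overlapping parts with the origin at the bottom-left of its bounding rectangle.
Bottom flange: 100 × 18, A = 1 800 mm², x = 50 mm, Ī = 1 500 000 mm⁴.
Web: 20 × 200, A = 4 000 mm², x = 50 mm, Ī = 133 333 mm⁴.
Top flange: 100 × 18, A = 1 800 mm², x = 50 mm, Ī = 1 500 000 mm⁴.
By symmetry the centroid is at mid-width, x̄ = 50 mm.
All pieces are centred on the vertical centroidal axis, so I = ΣĪ = 3 133 333 mm⁴.

Iy ≈ 3.1 × 10⁶ mm⁴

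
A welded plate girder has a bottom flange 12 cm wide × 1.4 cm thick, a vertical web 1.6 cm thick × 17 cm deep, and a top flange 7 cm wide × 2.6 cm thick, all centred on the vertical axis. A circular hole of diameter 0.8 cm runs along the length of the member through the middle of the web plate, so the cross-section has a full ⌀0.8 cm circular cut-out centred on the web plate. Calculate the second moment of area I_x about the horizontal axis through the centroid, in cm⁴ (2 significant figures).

Split into non-overlapping primitives; take the origin at the lower-left of the bounding box.
Bottom plate: 12 × 1.4, A = 16.8 cm², y = 0.7 cm, Ī = 2.744 cm⁴.
Web plate: 1.6 × 17, A = 27.2 cm², y = 9.9 cm, Ī = 655.1 cm⁴.
Top plate: 7 × 2.6, A = 18.2 cm², y = 19.7 cm, Ī = 10.25 cm⁴.
Hole (subtracted): ⌀0.8, A = 0.5027 cm², y = 9.9 cm, Ī = 0.02011 cm⁴.
Centroid: ȳ = ΣA·y / ΣA = 10.29 cm.
Transfer each piece to the horizontal axis through the centroid using Ī + A·d² with d = y − 10.29:
  bottom plate: d = -9.586 cm → contributes +1 546 cm⁴
  web plate: d = -0.3858 cm → contributes +659.1 cm⁴
  top plate: d = 9.414 cm → contributes +1 623 cm⁴
  hole: d = -0.3858 cm → contributes −0.0949 cm⁴
Total I = 3 829 cm⁴.

I_x ≈ 3800 cm⁴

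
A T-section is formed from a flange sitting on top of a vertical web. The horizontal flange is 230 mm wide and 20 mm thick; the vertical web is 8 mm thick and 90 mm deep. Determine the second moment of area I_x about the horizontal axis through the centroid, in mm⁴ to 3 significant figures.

I_x ≈ 2.52 × 10⁶ mm⁴

Treat the section as a set of non-overlapping primitives; coordinates are from the bounding-box lower-left.
Flange: 230 × 20, A = 4 600 mm², y = 100 mm, Ī = 153 333 mm⁴.
Web: 8 × 90, A = 720 mm², y = 45 mm, Ī = 486 000 mm⁴.
Centroid: ȳ = ΣA·y / ΣA = 92.556 mm.
Transfer each piece to the horizontal axis through the centroid using Ī + A·d² with d = y − 92.556:
  flange: d = 7.4436 mm → contributes +408 207 mm⁴
  web: d = -47.556 mm → contributes +2 114 359 mm⁴
Total I = 2 522 566 mm⁴.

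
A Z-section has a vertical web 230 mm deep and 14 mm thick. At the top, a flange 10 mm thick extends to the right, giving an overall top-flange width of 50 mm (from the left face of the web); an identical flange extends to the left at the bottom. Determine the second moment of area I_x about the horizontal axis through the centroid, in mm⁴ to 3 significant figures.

Split into non-overlapping primitives; take the origin at the lower-left of the bounding box.
Web: 14 × 230, A = 3 220 mm², y = 115 mm, Ī = 14 194 833 mm⁴.
Top flange (beyond web): 36 × 10, A = 360 mm², y = 225 mm, Ī = 3 000 mm⁴.
Bottom flange (beyond web): 36 × 10, A = 360 mm², y = 5 mm, Ī = 3 000 mm⁴.
Centroid: ȳ = ΣA·y / ΣA = 115 mm.
Transfer each piece to the horizontal axis through the centroid using Ī + A·d² with d = y − 115:
  web: d = 0 mm → contributes +14 194 833 mm⁴
  top flange (beyond web): d = 110 mm → contributes +4 359 000 mm⁴
  bottom flange (beyond web): d = -110 mm → contributes +4 359 000 mm⁴
Total I = 22 912 833 mm⁴.

I_x ≈ 2.29 × 10⁷ mm⁴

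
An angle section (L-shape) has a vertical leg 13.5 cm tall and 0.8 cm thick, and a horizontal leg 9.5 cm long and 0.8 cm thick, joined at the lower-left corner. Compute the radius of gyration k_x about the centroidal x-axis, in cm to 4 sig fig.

k_x ≈ 4.343 cm

Treat the section as a set of non-overlapping primitives; coordinates are from the bounding-box lower-left.
Vertical leg: 0.8 × 13.5, A = 10.8 cm², y = 6.75 cm, Ī = 164.025 cm⁴.
Horizontal leg (remainder): 8.7 × 0.8, A = 6.96 cm², y = 0.4 cm, Ī = 0.3712 cm⁴.
Centroid: ȳ = ΣA·y / ΣA = 4.26149 cm.
Transfer each piece to the centroidal x-axis using Ī + A·d² with d = y − 4.26149:
  vertical leg: d = 2.48851 cm → contributes +230.906 cm⁴
  horizontal leg (remainder): d = -3.86149 cm → contributes +104.152 cm⁴
Total I = 335.058 cm⁴.
Radius of gyration: k = √(I/A) = √(335.058 / 17.76) = 4.34349 cm.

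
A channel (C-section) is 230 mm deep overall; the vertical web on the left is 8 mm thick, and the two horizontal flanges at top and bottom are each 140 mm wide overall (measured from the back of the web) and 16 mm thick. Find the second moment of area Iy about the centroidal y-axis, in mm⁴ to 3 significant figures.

Iy ≈ 1.24 × 10⁷ mm⁴

Break the section into simple shapes (no overlaps), measuring from the bottom-left corner of the bounding box.
Web: 8 × 230, A = 1 840 mm², x = 4 mm, Ī = 9813.3 mm⁴.
Top flange (beyond web): 132 × 16, A = 2 112 mm², x = 74 mm, Ī = 3 066 624 mm⁴.
Bottom flange (beyond web): 132 × 16, A = 2 112 mm², x = 74 mm, Ī = 3 066 624 mm⁴.
Centroid: x̄ = ΣA·x / ΣA = 52.76 mm.
Transfer each piece to the centroidal y-axis using Ī + A·d² with d = x − 52.76:
  web: d = -48.76 mm → contributes +4 384 464 mm⁴
  top flange (beyond web): d = 21.24 mm → contributes +4 019 436 mm⁴
  bottom flange (beyond web): d = 21.24 mm → contributes +4 019 436 mm⁴
Total I = 12 423 336 mm⁴.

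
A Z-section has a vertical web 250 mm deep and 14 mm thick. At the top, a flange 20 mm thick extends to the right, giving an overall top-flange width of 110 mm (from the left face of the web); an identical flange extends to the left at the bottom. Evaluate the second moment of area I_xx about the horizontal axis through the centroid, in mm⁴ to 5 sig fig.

Break the section into simple shapes (no overlaps), measuring from the bottom-left corner of the bounding box.
Web: 14 × 250, A = 3 500 mm², y = 125 mm, Ī = 18 229 167 mm⁴.
Top flange (beyond web): 96 × 20, A = 1 920 mm², y = 240 mm, Ī = 64 000 mm⁴.
Bottom flange (beyond web): 96 × 20, A = 1 920 mm², y = 10 mm, Ī = 64 000 mm⁴.
Centroid: ȳ = ΣA·y / ΣA = 125 mm.
Transfer each piece to the horizontal axis through the centroid using Ī + A·d² with d = y − 125:
  web: d = 0 mm → contributes +18 229 167 mm⁴
  top flange (beyond web): d = 115 mm → contributes +25 456 000 mm⁴
  bottom flange (beyond web): d = -115 mm → contributes +25 456 000 mm⁴
Total I = 69 141 167 mm⁴.

I_xx ≈ 6.9141 × 10⁷ mm⁴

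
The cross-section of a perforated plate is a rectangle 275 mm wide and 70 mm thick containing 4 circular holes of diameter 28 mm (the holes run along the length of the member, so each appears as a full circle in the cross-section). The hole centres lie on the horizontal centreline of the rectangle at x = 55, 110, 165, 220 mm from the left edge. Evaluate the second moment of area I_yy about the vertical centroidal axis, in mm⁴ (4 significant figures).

I_yy ≈ 1.119 × 10⁸ mm⁴

Split into non-overlapping primitives; take the origin at the lower-left of the bounding box.
Plate: 275 × 70, A = 19 250 mm², x = 137.5 mm, Ī = 121 315 104 mm⁴.
Hole 1 (subtracted): ⌀28, A = 615.752 mm², x = 55 mm, Ī = 30171.9 mm⁴.
Hole 2 (subtracted): ⌀28, A = 615.752 mm², x = 110 mm, Ī = 30171.9 mm⁴.
Hole 3 (subtracted): ⌀28, A = 615.752 mm², x = 165 mm, Ī = 30171.9 mm⁴.
Hole 4 (subtracted): ⌀28, A = 615.752 mm², x = 220 mm, Ī = 30171.9 mm⁴.
By symmetry the centroid is at mid-width, x̄ = 137.5 mm.
Transfer each piece to the vertical centroidal axis using Ī + A·d² with d = x − 137.5:
  plate: d = 0 mm → contributes +121 315 104 mm⁴
  hole 1: d = -82.5 mm → contributes −4 221 135 mm⁴
  hole 2: d = -27.5 mm → contributes −495 834 mm⁴
  hole 3: d = 27.5 mm → contributes −495 834 mm⁴
  hole 4: d = 82.5 mm → contributes −4 221 135 mm⁴
Total I = 111 881 165 mm⁴.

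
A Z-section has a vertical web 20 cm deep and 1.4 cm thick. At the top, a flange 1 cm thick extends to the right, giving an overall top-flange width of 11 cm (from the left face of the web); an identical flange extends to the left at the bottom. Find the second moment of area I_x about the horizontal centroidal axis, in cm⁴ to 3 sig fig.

I_x ≈ 2670 cm⁴

Split into non-overlapping primitives; take the origin at the lower-left of the bounding box.
Web: 1.4 × 20, A = 28 cm², y = 10 cm, Ī = 933.33 cm⁴.
Top flange (beyond web): 9.6 × 1, A = 9.6 cm², y = 19.5 cm, Ī = 0.8 cm⁴.
Bottom flange (beyond web): 9.6 × 1, A = 9.6 cm², y = 0.5 cm, Ī = 0.8 cm⁴.
Centroid: ȳ = ΣA·y / ΣA = 10 cm.
Transfer each piece to the horizontal centroidal axis using Ī + A·d² with d = y − 10:
  web: d = 0 cm → contributes +933.33 cm⁴
  top flange (beyond web): d = 9.5 cm → contributes +867.2 cm⁴
  bottom flange (beyond web): d = -9.5 cm → contributes +867.2 cm⁴
Total I = 2667.7 cm⁴.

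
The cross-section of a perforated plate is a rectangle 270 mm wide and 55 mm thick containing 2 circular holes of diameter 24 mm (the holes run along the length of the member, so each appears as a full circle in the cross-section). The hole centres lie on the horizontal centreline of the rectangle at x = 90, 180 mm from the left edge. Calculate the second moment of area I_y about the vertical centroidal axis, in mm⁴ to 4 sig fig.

I_y ≈ 8.835 × 10⁷ mm⁴

Decompose the section into non-overlapping parts with the origin at the bottom-left of its bounding rectangle.
Plate: 270 × 55, A = 14 850 mm², x = 135 mm, Ī = 90 213 750 mm⁴.
Hole 1 (subtracted): ⌀24, A = 452.389 mm², x = 90 mm, Ī = 16 286 mm⁴.
Hole 2 (subtracted): ⌀24, A = 452.389 mm², x = 180 mm, Ī = 16 286 mm⁴.
By symmetry the centroid is at mid-width, x̄ = 135 mm.
Transfer each piece to the vertical centroidal axis using Ī + A·d² with d = x − 135:
  plate: d = 0 mm → contributes +90 213 750 mm⁴
  hole 1: d = -45 mm → contributes −932 374 mm⁴
  hole 2: d = 45 mm → contributes −932 374 mm⁴
Total I = 88 349 001 mm⁴.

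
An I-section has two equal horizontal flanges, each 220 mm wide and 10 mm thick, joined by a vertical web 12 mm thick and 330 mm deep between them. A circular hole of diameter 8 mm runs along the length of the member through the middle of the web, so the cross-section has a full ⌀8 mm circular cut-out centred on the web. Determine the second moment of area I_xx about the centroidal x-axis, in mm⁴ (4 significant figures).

I_xx ≈ 1.631 × 10⁸ mm⁴

Decompose the section into non-overlapping parts with the origin at the bottom-left of its bounding rectangle.
Bottom flange: 220 × 10, A = 2 200 mm², y = 5 mm, Ī = 18333.3 mm⁴.
Web: 12 × 330, A = 3 960 mm², y = 175 mm, Ī = 35 937 000 mm⁴.
Top flange: 220 × 10, A = 2 200 mm², y = 345 mm, Ī = 18333.3 mm⁴.
Hole (subtracted): ⌀8, A = 50.2655 mm², y = 175 mm, Ī = 201.062 mm⁴.
By symmetry the centroid is at mid-height, ȳ = 175 mm.
Transfer each piece to the centroidal x-axis using Ī + A·d² with d = y − 175:
  bottom flange: d = -170 mm → contributes +63 598 333 mm⁴
  web: d = 0 mm → contributes +35 937 000 mm⁴
  top flange: d = 170 mm → contributes +63 598 333 mm⁴
  hole: d = 0 mm → contributes −201.062 mm⁴
Total I = 163 133 466 mm⁴.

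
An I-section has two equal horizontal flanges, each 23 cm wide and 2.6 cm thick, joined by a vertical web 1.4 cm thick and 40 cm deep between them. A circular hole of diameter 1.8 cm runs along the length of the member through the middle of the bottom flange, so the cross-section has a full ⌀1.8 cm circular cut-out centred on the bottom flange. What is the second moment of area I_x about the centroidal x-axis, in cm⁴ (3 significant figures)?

I_x ≈ 6.06 × 10⁴ cm⁴

Break the section into simple shapes (no overlaps), measuring from the bottom-left corner of the bounding box.
Bottom flange: 23 × 2.6, A = 59.8 cm², y = 1.3 cm, Ī = 33.687 cm⁴.
Web: 1.4 × 40, A = 56 cm², y = 22.6 cm, Ī = 7466.7 cm⁴.
Top flange: 23 × 2.6, A = 59.8 cm², y = 43.9 cm, Ī = 33.687 cm⁴.
Hole (subtracted): ⌀1.8, A = 2.5447 cm², y = 1.3 cm, Ī = 0.5153 cm⁴.
Centroid: ȳ = ΣA·y / ΣA = 22.913 cm.
Transfer each piece to the centroidal x-axis using Ī + A·d² with d = y − 22.913:
  bottom flange: d = -21.613 cm → contributes +27 968 cm⁴
  web: d = -0.31321 cm → contributes +7472.2 cm⁴
  top flange: d = 20.987 cm → contributes +26 372 cm⁴
  hole: d = -21.613 cm → contributes −1189.2 cm⁴
Total I = 60 623 cm⁴.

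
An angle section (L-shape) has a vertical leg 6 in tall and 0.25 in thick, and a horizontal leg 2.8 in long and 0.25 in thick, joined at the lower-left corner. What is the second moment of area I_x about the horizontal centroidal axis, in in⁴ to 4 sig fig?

I_x ≈ 8.201 in⁴

Decompose the section into non-overlapping parts with the origin at the bottom-left of its bounding rectangle.
Vertical leg: 0.25 × 6, A = 1.5 in², y = 3 in, Ī = 4.5 in⁴.
Horizontal leg (remainder): 2.55 × 0.25, A = 0.6375 in², y = 0.125 in, Ī = 0.00332031 in⁴.
Centroid: ȳ = ΣA·y / ΣA = 2.14254 in.
Transfer each piece to the horizontal centroidal axis using Ī + A·d² with d = y − 2.14254:
  vertical leg: d = 0.857456 in → contributes +5.60285 in⁴
  horizontal leg (remainder): d = -2.01754 in → contributes +2.59825 in⁴
Total I = 8.2011 in⁴.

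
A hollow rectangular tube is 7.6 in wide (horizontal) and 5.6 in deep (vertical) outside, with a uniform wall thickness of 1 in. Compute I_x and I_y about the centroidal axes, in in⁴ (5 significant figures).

Split into non-overlapping primitives; take the origin at the lower-left of the bounding box.
Outer rectangle: 7.6 × 5.6, A = 42.56 in², y = 2.8 in, Ī = 111.2235 in⁴.
Inner void (subtracted): 5.6 × 3.6, A = 20.16 in², y = 2.8 in, Ī = 21.7728 in⁴.
By symmetry the centroid is at mid-height, ȳ = 2.8 in.
All pieces are centred on the centroidal x-axis, so I = ΣĪ (holes subtracted) = 89.45067 in⁴.
Repeating about the centroidal y-axis gives I_y = 152.1707 in⁴.

I_x ≈ 89.451 in⁴, I_y ≈ 152.17 in⁴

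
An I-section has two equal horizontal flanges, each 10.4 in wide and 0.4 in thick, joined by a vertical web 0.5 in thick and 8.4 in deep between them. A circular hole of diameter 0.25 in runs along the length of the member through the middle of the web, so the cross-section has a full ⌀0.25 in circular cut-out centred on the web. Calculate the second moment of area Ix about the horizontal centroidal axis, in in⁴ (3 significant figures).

Split into non-overlapping primitives; take the origin at the lower-left of the bounding box.
Bottom flange: 10.4 × 0.4, A = 4.16 in², y = 0.2 in, Ī = 0.055467 in⁴.
Web: 0.5 × 8.4, A = 4.2 in², y = 4.6 in, Ī = 24.696 in⁴.
Top flange: 10.4 × 0.4, A = 4.16 in², y = 9 in, Ī = 0.055467 in⁴.
Hole (subtracted): ⌀0.25, A = 0.049087 in², y = 4.6 in, Ī = 0.00019175 in⁴.
By symmetry the centroid is at mid-height, ȳ = 4.6 in.
Transfer each piece to the horizontal centroidal axis using Ī + A·d² with d = y − 4.6:
  bottom flange: d = -4.4 in → contributes +80.593 in⁴
  web: d = 0 in → contributes +24.696 in⁴
  top flange: d = 4.4 in → contributes +80.593 in⁴
  hole: d = 0 in → contributes −0.00019175 in⁴
Total I = 185.88 in⁴.

Ix ≈ 186 in⁴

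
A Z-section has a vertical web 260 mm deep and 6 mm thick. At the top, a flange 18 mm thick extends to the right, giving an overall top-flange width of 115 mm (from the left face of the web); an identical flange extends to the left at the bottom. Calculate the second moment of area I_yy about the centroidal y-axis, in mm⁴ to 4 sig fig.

Split into non-overlapping primitives; take the origin at the lower-left of the bounding box.
Web: 6 × 260, A = 1 560 mm², x = 112 mm, Ī = 4 680 mm⁴.
Top flange (beyond web): 109 × 18, A = 1 962 mm², x = 169.5 mm, Ī = 1 942 544 mm⁴.
Bottom flange (beyond web): 109 × 18, A = 1 962 mm², x = 54.5 mm, Ī = 1 942 544 mm⁴.
Centroid: x̄ = ΣA·x / ΣA = 112 mm.
Transfer each piece to the centroidal y-axis using Ī + A·d² with d = x − 112:
  web: d = 0 mm → contributes +4 680 mm⁴
  top flange (beyond web): d = 57.5 mm → contributes +8 429 406 mm⁴
  bottom flange (beyond web): d = -57.5 mm → contributes +8 429 406 mm⁴
Total I = 16 863 492 mm⁴.

I_yy ≈ 1.686 × 10⁷ mm⁴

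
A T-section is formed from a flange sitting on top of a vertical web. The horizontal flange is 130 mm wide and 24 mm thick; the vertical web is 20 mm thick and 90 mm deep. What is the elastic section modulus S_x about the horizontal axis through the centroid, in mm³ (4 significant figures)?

Decompose the section into non-overlapping parts with the origin at the bottom-left of its bounding rectangle.
Flange: 130 × 24, A = 3 120 mm², y = 102 mm, Ī = 149 760 mm⁴.
Web: 20 × 90, A = 1 800 mm², y = 45 mm, Ī = 1 215 000 mm⁴.
Centroid: ȳ = ΣA·y / ΣA = 81.1463 mm.
Transfer each piece to the horizontal axis through the centroid using Ī + A·d² with d = y − 81.1463:
  flange: d = 20.8537 mm → contributes +1 506 570 mm⁴
  web: d = -36.1463 mm → contributes +3 566 804 mm⁴
Total I = 5 073 375 mm⁴.
Extreme fibre distance c = 81.1463 mm; S = I/c = 62521.3 mm³.

S_x ≈ 6.252 × 10⁴ mm³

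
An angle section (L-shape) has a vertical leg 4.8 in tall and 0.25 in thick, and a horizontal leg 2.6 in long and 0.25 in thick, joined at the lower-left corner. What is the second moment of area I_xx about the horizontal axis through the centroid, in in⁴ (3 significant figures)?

Decompose the section into non-overlapping parts with the origin at the bottom-left of its bounding rectangle.
Vertical leg: 0.25 × 4.8, A = 1.2 in², y = 2.4 in, Ī = 2.304 in⁴.
Horizontal leg (remainder): 2.35 × 0.25, A = 0.5875 in², y = 0.125 in, Ī = 0.0030599 in⁴.
Centroid: ȳ = ΣA·y / ΣA = 1.6523 in.
Transfer each piece to the horizontal axis through the centroid using Ī + A·d² with d = y − 1.6523:
  vertical leg: d = 0.74773 in → contributes +2.9749 in⁴
  horizontal leg (remainder): d = -1.5273 in → contributes +1.3734 in⁴
Total I = 4.3484 in⁴.

I_xx ≈ 4.35 in⁴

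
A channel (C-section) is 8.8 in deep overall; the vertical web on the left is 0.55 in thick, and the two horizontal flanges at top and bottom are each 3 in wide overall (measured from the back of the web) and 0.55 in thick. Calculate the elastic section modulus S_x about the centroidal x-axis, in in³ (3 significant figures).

Break the section into simple shapes (no overlaps), measuring from the bottom-left corner of the bounding box.
Web: 0.55 × 8.8, A = 4.84 in², y = 4.4 in, Ī = 31.234 in⁴.
Top flange (beyond web): 2.45 × 0.55, A = 1.3475 in², y = 8.525 in, Ī = 0.033968 in⁴.
Bottom flange (beyond web): 2.45 × 0.55, A = 1.3475 in², y = 0.275 in, Ī = 0.033968 in⁴.
By symmetry the centroid is at mid-height, ȳ = 4.4 in.
Transfer each piece to the centroidal x-axis using Ī + A·d² with d = y − 4.4:
  web: d = 0 in → contributes +31.234 in⁴
  top flange (beyond web): d = 4.125 in → contributes +22.963 in⁴
  bottom flange (beyond web): d = -4.125 in → contributes +22.963 in⁴
Total I = 77.159 in⁴.
Extreme fibre distance c = 4.4 in; S = I/c = 17.536 in³.

S_x ≈ 17.5 in³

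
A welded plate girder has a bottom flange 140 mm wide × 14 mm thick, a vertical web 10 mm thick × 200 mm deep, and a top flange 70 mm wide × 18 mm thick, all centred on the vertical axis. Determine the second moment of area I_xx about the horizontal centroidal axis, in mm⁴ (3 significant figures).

I_xx ≈ 4.31 × 10⁷ mm⁴

Break the section into simple shapes (no overlaps), measuring from the bottom-left corner of the bounding box.
Bottom plate: 140 × 14, A = 1 960 mm², y = 7 mm, Ī = 32 013 mm⁴.
Web plate: 10 × 200, A = 2 000 mm², y = 114 mm, Ī = 6 666 667 mm⁴.
Top plate: 70 × 18, A = 1 260 mm², y = 223 mm, Ī = 34 020 mm⁴.
Centroid: ȳ = ΣA·y / ΣA = 100.13 mm.
Transfer each piece to the horizontal centroidal axis using Ī + A·d² with d = y − 100.13:
  bottom plate: d = -93.134 mm → contributes +17 032 976 mm⁴
  web plate: d = 13.866 mm → contributes +7 051 193 mm⁴
  top plate: d = 122.87 mm → contributes +19 055 017 mm⁴
Total I = 43 139 186 mm⁴.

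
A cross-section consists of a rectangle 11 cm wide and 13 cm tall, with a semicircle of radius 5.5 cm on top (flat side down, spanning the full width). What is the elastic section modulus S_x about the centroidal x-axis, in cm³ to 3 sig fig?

S_x ≈ 500 cm³

Split into non-overlapping primitives; take the origin at the lower-left of the bounding box.
Rectangular body: 11 × 13, A = 143 cm², y = 6.5 cm, Ī = 2013.9 cm⁴.
Semicircular cap: semicircle r = 5.5, A = 47.517 cm², y = 15.334 cm, Ī = 100.43 cm⁴.
Centroid: ȳ = ΣA·y / ΣA = 8.7033 cm.
Transfer each piece to the centroidal x-axis using Ī + A·d² with d = y − 8.7033:
  rectangular body: d = -2.2033 cm → contributes +2708.1 cm⁴
  semicircular cap: d = 6.6309 cm → contributes +2189.7 cm⁴
Total I = 4897.8 cm⁴.
Extreme fibre distance c = 9.7967 cm; S = I/c = 499.95 cm³.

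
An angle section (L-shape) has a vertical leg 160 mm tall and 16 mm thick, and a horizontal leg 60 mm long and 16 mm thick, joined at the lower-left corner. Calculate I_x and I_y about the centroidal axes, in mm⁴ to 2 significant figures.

Treat the section as a set of non-overlapping primitives; coordinates are from the bounding-box lower-left.
Vertical leg: 16 × 160, A = 2 560 mm², y = 80 mm, Ī = 5 461 333 mm⁴.
Horizontal leg (remainder): 44 × 16, A = 704 mm², y = 8 mm, Ī = 15 019 mm⁴.
Centroid: ȳ = ΣA·y / ΣA = 64.47 mm.
Transfer each piece to the centroidal x-axis using Ī + A·d² with d = y − 64.47:
  vertical leg: d = 15.53 mm → contributes +6 078 710 mm⁴
  horizontal leg (remainder): d = -56.47 mm → contributes +2 260 024 mm⁴
Total I = 8 338 733 mm⁴.
For the y-axis: x̄ = 14.47 mm.
Repeating about the centroidal y-axis gives I_y = 665 133 mm⁴.

I_x ≈ 8.3 × 10⁶ mm⁴, I_y ≈ 6.7 × 10⁵ mm⁴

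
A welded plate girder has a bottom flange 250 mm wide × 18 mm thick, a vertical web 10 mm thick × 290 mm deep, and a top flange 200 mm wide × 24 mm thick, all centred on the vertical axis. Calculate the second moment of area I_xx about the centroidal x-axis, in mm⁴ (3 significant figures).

I_xx ≈ 2.45 × 10⁸ mm⁴

Break the section into simple shapes (no overlaps), measuring from the bottom-left corner of the bounding box.
Bottom plate: 250 × 18, A = 4 500 mm², y = 9 mm, Ī = 121 500 mm⁴.
Web plate: 10 × 290, A = 2 900 mm², y = 163 mm, Ī = 20 324 167 mm⁴.
Top plate: 200 × 24, A = 4 800 mm², y = 320 mm, Ī = 230 400 mm⁴.
Centroid: ȳ = ΣA·y / ΣA = 167.97 mm.
Transfer each piece to the centroidal x-axis using Ī + A·d² with d = y − 167.97:
  bottom plate: d = -158.97 mm → contributes +113 839 087 mm⁴
  web plate: d = -4.9672 mm → contributes +20 395 719 mm⁴
  top plate: d = 152.03 mm → contributes +111 177 448 mm⁴
Total I = 245 412 254 mm⁴.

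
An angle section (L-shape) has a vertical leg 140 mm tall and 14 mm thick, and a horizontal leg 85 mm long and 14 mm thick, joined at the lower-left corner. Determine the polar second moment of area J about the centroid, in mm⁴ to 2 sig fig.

Treat the section as a set of non-overlapping primitives; coordinates are from the bounding-box lower-left.
Vertical leg: 14 × 140, A = 1 960 mm², y = 70 mm, Ī = 3 201 333 mm⁴.
Horizontal leg (remainder): 71 × 14, A = 994 mm², y = 7 mm, Ī = 16 235 mm⁴.
Centroid: ȳ = ΣA·y / ΣA = 48.8 mm.
Transfer each piece to the centroidal x-axis using Ī + A·d² with d = y − 48.8:
  vertical leg: d = 21.2 mm → contributes +4 082 157 mm⁴
  horizontal leg (remainder): d = -41.8 mm → contributes +1 753 071 mm⁴
Total I = 5 835 228 mm⁴.
For the y-axis: x̄ = 21.3 mm.
Repeating about the centroidal y-axis gives I_y = 1 640 845 mm⁴.
Polar second moment: J = I_x + I_y = 7 476 073 mm⁴.

J ≈ 7.5 × 10⁶ mm⁴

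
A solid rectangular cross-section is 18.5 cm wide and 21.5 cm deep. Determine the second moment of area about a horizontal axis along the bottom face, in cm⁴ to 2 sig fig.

I_base ≈ 6.1 × 10⁴ cm⁴

The section: 18.5 × 21.5, A = 397.8 cm², y = 10.75 cm, Ī = 15 322 cm⁴.
Transfer it to a horizontal axis along the bottom face using Ī + A·d² with d = y − 0:
  the section: d = 10.75 cm → contributes +61 287 cm⁴
Total I = 61 287 cm⁴.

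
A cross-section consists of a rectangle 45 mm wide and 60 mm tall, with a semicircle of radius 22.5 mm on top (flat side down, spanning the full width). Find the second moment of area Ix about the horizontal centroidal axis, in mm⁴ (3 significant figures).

Split into non-overlapping primitives; take the origin at the lower-left of the bounding box.
Rectangular body: 45 × 60, A = 2 700 mm², y = 30 mm, Ī = 810 000 mm⁴.
Semicircular cap: semicircle r = 22.5, A = 795.22 mm², y = 69.549 mm, Ī = 28 130 mm⁴.
Centroid: ȳ = ΣA·y / ΣA = 38.998 mm.
Transfer each piece to the horizontal centroidal axis using Ī + A·d² with d = y − 38.998:
  rectangular body: d = -8.9981 mm → contributes +1 028 607 mm⁴
  semicircular cap: d = 30.551 mm → contributes +770 366 mm⁴
Total I = 1 798 972 mm⁴.

Ix ≈ 1.80 × 10⁶ mm⁴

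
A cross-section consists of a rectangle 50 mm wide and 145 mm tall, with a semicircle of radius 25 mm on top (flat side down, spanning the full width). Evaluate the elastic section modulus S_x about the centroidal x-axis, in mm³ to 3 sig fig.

S_x ≈ 2.14 × 10⁵ mm³

Break the section into simple shapes (no overlaps), measuring from the bottom-left corner of the bounding box.
Rectangular body: 50 × 145, A = 7 250 mm², y = 72.5 mm, Ī = 12 702 604 mm⁴.
Semicircular cap: semicircle r = 25, A = 981.75 mm², y = 155.61 mm, Ī = 42 874 mm⁴.
Centroid: ȳ = ΣA·y / ΣA = 82.412 mm.
Transfer each piece to the centroidal x-axis using Ī + A·d² with d = y − 82.412:
  rectangular body: d = -9.912 mm → contributes +13 414 905 mm⁴
  semicircular cap: d = 73.198 mm → contributes +5 303 068 mm⁴
Total I = 18 717 974 mm⁴.
Extreme fibre distance c = 87.588 mm; S = I/c = 213 705 mm³.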